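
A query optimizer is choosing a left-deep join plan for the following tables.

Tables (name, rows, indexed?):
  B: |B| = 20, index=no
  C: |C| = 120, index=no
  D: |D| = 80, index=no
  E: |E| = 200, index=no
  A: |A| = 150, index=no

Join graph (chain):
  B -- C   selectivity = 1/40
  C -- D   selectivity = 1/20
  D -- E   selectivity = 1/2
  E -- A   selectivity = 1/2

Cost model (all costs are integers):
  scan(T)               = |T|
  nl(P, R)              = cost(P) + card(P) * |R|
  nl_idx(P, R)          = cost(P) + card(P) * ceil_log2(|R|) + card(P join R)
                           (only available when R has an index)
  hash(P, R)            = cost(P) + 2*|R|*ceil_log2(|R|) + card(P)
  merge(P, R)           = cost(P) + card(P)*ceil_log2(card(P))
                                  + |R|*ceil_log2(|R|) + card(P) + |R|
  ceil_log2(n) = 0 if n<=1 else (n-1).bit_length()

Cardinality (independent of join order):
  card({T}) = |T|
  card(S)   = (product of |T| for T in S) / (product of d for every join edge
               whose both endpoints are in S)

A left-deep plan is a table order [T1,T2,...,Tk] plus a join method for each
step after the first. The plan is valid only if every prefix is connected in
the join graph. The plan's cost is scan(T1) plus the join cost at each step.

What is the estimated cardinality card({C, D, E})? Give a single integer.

Tables in S: C(120), D(80), E(200)
Edges inside S: C-D(d=20), D-E(d=2)
numerator = 120 * 80 * 200 = 1920000
denominator = 20 * 2 = 40
card(S) = 1920000 / 40 = 48000

48000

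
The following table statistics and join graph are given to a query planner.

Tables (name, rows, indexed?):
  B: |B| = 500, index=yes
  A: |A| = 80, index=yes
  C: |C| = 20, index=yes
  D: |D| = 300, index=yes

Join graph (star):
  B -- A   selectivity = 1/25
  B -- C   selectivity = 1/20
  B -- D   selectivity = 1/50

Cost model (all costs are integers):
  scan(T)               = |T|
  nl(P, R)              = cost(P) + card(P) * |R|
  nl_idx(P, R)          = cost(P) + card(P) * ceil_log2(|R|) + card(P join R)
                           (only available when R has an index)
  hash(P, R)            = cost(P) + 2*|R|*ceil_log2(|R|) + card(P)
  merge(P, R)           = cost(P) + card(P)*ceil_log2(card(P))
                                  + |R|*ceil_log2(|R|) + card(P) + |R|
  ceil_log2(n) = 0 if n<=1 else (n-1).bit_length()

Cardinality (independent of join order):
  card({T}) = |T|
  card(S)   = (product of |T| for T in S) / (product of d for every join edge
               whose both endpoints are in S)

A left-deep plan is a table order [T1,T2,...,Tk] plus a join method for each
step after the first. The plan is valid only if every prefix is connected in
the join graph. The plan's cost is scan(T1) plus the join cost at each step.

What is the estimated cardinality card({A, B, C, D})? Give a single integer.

9600

Tables in S: A(80), B(500), C(20), D(300)
Edges inside S: B-A(d=25), B-C(d=20), B-D(d=50)
numerator = 80 * 500 * 20 * 300 = 240000000
denominator = 25 * 20 * 50 = 25000
card(S) = 240000000 / 25000 = 9600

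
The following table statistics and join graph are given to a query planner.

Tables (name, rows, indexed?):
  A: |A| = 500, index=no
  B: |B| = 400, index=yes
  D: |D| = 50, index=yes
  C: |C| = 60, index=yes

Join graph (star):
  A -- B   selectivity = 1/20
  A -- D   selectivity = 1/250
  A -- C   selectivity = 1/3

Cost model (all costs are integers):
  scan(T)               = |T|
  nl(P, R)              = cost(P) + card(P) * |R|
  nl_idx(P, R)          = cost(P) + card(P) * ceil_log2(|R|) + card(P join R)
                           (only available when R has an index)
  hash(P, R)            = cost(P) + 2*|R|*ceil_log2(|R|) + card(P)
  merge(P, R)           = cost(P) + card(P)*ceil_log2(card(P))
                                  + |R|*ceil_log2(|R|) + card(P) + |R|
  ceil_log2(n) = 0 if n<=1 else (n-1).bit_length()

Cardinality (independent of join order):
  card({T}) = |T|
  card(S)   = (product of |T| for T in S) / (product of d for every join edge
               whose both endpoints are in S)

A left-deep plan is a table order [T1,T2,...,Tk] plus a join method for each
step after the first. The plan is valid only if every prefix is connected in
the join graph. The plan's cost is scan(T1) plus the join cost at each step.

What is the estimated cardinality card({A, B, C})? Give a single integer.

200000

Tables in S: A(500), B(400), C(60)
Edges inside S: A-B(d=20), A-C(d=3)
numerator = 500 * 400 * 60 = 12000000
denominator = 20 * 3 = 60
card(S) = 12000000 / 60 = 200000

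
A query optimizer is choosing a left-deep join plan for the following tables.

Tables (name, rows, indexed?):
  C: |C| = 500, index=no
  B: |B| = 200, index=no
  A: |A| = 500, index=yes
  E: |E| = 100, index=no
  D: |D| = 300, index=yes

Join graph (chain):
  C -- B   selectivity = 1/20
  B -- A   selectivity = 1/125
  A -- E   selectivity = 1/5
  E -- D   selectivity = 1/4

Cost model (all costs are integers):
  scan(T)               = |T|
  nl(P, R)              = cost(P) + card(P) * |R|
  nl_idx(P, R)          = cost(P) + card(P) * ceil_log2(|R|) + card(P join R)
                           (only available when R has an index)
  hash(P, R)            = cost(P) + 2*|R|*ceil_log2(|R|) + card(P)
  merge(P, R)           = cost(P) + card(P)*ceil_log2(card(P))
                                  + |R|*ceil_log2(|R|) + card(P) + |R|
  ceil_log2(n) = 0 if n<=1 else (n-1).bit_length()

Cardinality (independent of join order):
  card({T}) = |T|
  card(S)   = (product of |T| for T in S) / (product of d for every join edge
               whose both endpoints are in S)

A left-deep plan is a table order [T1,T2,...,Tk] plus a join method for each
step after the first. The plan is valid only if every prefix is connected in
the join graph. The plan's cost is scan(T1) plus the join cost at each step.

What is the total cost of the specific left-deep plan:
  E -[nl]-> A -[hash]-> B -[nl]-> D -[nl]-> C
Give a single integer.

604863300

step 1: scan E: cost=100, card=100
step 2: join A via nl
    card(P join A) = 100*500/(5) = 10000
    cost = 100 + 100*500 = 50100
step 3: join B via hash
    card(P join B) = 10000*200/(125) = 16000
    cost = 50100 + 2*200*8 + 10000 = 63300
step 4: join D via nl
    card(P join D) = 16000*300/(4) = 1200000
    cost = 63300 + 16000*300 = 4863300
step 5: join C via nl
    card(P join C) = 1200000*500/(20) = 30000000
    cost = 4863300 + 1200000*500 = 604863300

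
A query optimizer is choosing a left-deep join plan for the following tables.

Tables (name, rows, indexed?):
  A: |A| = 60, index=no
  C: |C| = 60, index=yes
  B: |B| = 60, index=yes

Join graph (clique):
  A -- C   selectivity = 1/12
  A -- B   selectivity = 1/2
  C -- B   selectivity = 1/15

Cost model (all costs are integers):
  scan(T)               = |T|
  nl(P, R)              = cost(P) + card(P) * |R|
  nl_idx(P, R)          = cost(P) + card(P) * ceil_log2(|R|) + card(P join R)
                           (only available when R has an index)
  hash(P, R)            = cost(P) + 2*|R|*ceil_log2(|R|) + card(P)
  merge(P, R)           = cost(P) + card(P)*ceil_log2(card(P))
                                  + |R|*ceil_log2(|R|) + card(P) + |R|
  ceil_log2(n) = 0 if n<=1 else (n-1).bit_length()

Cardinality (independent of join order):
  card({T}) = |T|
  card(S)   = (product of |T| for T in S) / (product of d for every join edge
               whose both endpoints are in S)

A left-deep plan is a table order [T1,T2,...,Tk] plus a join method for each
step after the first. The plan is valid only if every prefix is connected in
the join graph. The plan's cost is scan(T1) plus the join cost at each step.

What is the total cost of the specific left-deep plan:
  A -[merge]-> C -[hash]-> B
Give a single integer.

step 1: scan A: cost=60, card=60
step 2: join C via merge
    card(P join C) = 60*60/(12) = 300
    cost = 60 + 60*6 + 60*6 + 60 + 60 = 900
step 3: join B via hash
    card(P join B) = 300*60/(2*15) = 600
    cost = 900 + 2*60*6 + 300 = 1920

1920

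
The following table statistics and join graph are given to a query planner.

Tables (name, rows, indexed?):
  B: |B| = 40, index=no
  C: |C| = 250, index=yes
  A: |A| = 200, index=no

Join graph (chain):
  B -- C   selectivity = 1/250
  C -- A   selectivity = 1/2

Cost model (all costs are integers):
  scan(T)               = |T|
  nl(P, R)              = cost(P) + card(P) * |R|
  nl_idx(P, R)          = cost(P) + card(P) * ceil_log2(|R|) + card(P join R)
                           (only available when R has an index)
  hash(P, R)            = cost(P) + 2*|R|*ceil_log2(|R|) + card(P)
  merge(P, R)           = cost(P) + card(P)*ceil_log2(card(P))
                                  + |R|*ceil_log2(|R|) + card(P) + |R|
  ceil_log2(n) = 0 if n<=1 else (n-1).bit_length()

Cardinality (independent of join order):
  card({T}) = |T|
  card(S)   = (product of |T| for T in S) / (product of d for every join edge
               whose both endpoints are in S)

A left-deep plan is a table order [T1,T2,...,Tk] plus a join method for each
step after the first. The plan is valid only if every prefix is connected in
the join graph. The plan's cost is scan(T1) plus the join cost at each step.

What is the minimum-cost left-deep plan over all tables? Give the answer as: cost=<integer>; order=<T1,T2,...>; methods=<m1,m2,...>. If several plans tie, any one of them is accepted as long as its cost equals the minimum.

cost=2480; order=B,C,A; methods=nl_idx,merge

Selinger DP (subsets sized 1..n):
  {B}: scan cost=40, card=40
  {C}: scan cost=250, card=250
  {A}: scan cost=200, card=200
  {BC}: card=40; try (C,nl_idx)→400, (B,hash)→980, (C,merge)→2570, (B,merge)→2780, (C,hash)→4080, (C,nl)→10040 …(+1); best=400 via (C,nl_idx)
  {AC}: card=25000; try (A,hash)→3700, (C,merge)→4250, (A,merge)→4300, (C,hash)→4400, (C,nl_idx)→26800, (C,nl)→50200 …(+1); best=3700 via (A,hash)
  {ABC}: card=4000; try (A,merge)→2480, (A,hash)→3640, (A,nl)→8400, (B,hash)→29180, (B,merge)→403980, (B,nl)→1003700; best=2480 via (A,merge)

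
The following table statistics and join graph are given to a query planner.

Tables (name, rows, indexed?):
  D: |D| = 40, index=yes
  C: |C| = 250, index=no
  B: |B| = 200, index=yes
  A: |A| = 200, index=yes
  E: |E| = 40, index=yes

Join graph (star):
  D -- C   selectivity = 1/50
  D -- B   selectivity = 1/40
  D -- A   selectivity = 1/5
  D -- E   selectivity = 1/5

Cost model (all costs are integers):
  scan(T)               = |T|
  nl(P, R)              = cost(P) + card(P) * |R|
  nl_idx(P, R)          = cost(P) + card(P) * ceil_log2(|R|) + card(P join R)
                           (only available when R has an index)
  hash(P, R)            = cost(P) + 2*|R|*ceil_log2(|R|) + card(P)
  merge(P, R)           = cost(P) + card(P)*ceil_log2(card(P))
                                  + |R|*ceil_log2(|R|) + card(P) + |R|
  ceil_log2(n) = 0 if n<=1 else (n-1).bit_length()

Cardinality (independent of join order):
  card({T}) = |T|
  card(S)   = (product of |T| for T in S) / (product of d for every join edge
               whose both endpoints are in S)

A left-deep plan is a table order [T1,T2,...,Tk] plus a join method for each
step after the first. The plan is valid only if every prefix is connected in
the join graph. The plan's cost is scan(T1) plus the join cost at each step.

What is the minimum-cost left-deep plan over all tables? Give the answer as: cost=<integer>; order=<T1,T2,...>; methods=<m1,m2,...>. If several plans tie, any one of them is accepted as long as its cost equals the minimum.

Selinger DP (subsets sized 1..n):
  {D}: scan cost=40, card=40
  {C}: scan cost=250, card=250
  {B}: scan cost=200, card=200
  {A}: scan cost=200, card=200
  {E}: scan cost=40, card=40
  {CD}: card=200; try (D,hash)→980, (D,nl_idx)→1950, (C,merge)→2570, (D,merge)→2780, (C,hash)→4080, (C,nl)→10040 …(+1); best=980 via (D,hash)
  {BD}: card=200; try (B,nl_idx)→560, (D,hash)→880, (D,nl_idx)→1600, (B,merge)→2120, (D,merge)→2280, (B,hash)→3280 …(+2); best=560 via (B,nl_idx)
  {AD}: card=1600; try (D,hash)→880, (A,nl_idx)→1960, (A,merge)→2120, (D,merge)→2280, (D,nl_idx)→3000, (A,hash)→3280 …(+2); best=880 via (D,hash)
  {DE}: card=320; try (E,hash)→560, (D,hash)→560, (E,merge)→600, (E,nl_idx)→600, (D,merge)→600, (D,nl_idx)→600 …(+2); best=560 via (E,hash)
  {BCD}: card=1000; try (B,nl_idx)→3580, (B,hash)→4380, (B,merge)→4580, (C,merge)→4610, (C,hash)→4760, (B,nl)→40980 …(+1); best=3580 via (B,nl_idx)
  {ACD}: card=8000; try (A,hash)→4380, (A,merge)→4580, (C,hash)→6480, (A,nl_idx)→10580, (C,merge)→22330, (A,nl)→40980 …(+1); best=4380 via (A,hash)
  {CDE}: card=1600; try (E,hash)→1660, (E,merge)→3060, (E,nl_idx)→3780, (C,hash)→4880, (C,merge)→6010, (E,nl)→8980 …(+1); best=1660 via (E,hash)
  {ABD}: card=8000; try (A,hash)→3960, (A,merge)→4160, (B,hash)→5680, (A,nl_idx)→10160, (B,nl_idx)→21680, (B,merge)→21880 …(+2); best=3960 via (A,hash)
  {BDE}: card=1600; try (E,hash)→1240, (E,merge)→2640, (E,nl_idx)→3360, (B,hash)→4080, (B,nl_idx)→4720, (B,merge)→5560 …(+2); best=1240 via (E,hash)
  {ADE}: card=12800; try (E,hash)→2960, (A,hash)→4080, (A,merge)→5560, (A,nl_idx)→15920, (E,merge)→20360, (E,nl_idx)→23280 …(+2); best=2960 via (E,hash)
  {ABCD}: card=40000; try (A,hash)→7780, (B,hash)→15580, (C,hash)→15960, (A,merge)→16380, (A,nl_idx)→51580, (B,nl_idx)→108380 …(+5); best=7780 via (A,hash)
  {BCDE}: card=8000; try (E,hash)→5060, (B,hash)→6460, (C,hash)→6840, (E,merge)→14860, (E,nl_idx)→17580, (B,nl_idx)→22460 …(+5); best=5060 via (E,hash)
  {ACDE}: card=64000; try (A,hash)→6460, (E,hash)→12860, (C,hash)→19760, (A,merge)→22660, (A,nl_idx)→78460, (E,nl_idx)→116380 …(+5); best=6460 via (A,hash)
  {ABDE}: card=64000; try (A,hash)→6040, (E,hash)→12440, (B,hash)→18960, (A,merge)→22240, (A,nl_idx)→78040, (E,nl_idx)→115960 …(+6); best=6040 via (A,hash)
  {ABCDE}: card=320000; try (A,hash)→16260, (E,hash)→48260, (B,hash)→73660, (C,hash)→74040, (A,merge)→118860, (A,nl_idx)→389060 …(+9); best=16260 via (A,hash)

cost=16260; order=C,D,B,E,A; methods=hash,nl_idx,hash,hash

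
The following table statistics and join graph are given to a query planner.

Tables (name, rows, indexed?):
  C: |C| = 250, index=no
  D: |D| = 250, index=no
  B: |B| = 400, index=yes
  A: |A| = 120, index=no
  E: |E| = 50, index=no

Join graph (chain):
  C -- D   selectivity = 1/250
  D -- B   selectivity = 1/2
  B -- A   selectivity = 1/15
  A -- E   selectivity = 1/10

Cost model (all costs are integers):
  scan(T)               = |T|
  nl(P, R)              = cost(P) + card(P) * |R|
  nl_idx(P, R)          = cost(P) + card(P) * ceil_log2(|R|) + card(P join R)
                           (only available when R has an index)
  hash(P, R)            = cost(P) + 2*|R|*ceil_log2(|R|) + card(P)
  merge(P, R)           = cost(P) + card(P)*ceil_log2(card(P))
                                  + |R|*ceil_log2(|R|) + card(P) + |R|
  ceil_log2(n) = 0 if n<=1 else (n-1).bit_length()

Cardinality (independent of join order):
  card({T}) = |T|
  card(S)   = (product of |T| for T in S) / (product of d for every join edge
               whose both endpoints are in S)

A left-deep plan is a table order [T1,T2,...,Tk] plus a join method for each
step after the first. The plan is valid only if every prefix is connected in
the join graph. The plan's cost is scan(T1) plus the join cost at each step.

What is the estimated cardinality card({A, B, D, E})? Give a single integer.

Tables in S: A(120), B(400), D(250), E(50)
Edges inside S: D-B(d=2), B-A(d=15), A-E(d=10)
numerator = 120 * 400 * 250 * 50 = 600000000
denominator = 2 * 15 * 10 = 300
card(S) = 600000000 / 300 = 2000000

2000000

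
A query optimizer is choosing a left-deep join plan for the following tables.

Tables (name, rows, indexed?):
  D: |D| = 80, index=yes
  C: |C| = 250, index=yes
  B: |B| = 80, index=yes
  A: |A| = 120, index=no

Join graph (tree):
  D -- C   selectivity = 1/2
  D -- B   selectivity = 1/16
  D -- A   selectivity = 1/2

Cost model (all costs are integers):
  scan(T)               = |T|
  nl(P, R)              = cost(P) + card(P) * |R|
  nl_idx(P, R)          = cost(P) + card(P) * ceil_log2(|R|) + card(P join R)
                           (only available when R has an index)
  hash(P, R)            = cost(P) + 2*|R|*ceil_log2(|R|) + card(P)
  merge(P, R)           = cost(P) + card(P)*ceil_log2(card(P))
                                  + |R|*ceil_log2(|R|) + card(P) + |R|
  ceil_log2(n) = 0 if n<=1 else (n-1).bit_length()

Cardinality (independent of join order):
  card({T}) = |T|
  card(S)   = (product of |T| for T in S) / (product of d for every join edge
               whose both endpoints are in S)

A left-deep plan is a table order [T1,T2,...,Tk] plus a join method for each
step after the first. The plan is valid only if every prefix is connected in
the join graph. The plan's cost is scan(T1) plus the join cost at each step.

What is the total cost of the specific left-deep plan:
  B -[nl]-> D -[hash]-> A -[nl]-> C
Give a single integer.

step 1: scan B: cost=80, card=80
step 2: join D via nl
    card(P join D) = 80*80/(16) = 400
    cost = 80 + 80*80 = 6480
step 3: join A via hash
    card(P join A) = 400*120/(2) = 24000
    cost = 6480 + 2*120*7 + 400 = 8560
step 4: join C via nl
    card(P join C) = 24000*250/(2) = 3000000
    cost = 8560 + 24000*250 = 6008560

6008560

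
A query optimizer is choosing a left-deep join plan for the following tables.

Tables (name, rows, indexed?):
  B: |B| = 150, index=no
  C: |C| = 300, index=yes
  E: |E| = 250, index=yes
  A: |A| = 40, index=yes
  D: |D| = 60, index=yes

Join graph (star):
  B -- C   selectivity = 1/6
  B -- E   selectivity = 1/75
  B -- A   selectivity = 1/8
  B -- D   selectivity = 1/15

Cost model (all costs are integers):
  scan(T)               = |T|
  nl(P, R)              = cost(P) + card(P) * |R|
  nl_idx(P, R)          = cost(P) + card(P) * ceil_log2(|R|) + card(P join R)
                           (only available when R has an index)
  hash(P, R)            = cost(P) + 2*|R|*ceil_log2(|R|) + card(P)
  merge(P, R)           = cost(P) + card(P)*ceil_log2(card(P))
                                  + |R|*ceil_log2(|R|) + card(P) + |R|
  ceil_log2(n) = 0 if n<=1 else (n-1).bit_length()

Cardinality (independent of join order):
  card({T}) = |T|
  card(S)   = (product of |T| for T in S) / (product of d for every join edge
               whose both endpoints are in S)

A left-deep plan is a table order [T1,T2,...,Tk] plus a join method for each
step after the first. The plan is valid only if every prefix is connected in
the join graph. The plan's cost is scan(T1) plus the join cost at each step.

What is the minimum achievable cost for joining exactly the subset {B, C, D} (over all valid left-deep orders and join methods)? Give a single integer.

7020

Selinger DP over subsets of {B,C,D}:
  {B}: scan cost=150, card=150
  {C}: scan cost=300, card=300
  {D}: scan cost=60, card=60
  {BC}: card=7500; try (B,hash)→3000, (C,merge)→4500, (B,merge)→4650, (C,hash)→5700, (C,nl_idx)→9000, (C,nl)→45150 …(+1); best=3000 via (B,hash)
  {BD}: card=600; try (D,hash)→1020, (D,nl_idx)→1650, (B,merge)→1830, (D,merge)→1920, (B,hash)→2520, (B,nl)→9060 …(+1); best=1020 via (D,hash)
  {BCD}: card=30000; try (C,hash)→7020, (C,merge)→10620, (D,hash)→11220, (C,nl_idx)→36420, (D,nl_idx)→78000, (D,merge)→108420 …(+2); best=7020 via (C,hash)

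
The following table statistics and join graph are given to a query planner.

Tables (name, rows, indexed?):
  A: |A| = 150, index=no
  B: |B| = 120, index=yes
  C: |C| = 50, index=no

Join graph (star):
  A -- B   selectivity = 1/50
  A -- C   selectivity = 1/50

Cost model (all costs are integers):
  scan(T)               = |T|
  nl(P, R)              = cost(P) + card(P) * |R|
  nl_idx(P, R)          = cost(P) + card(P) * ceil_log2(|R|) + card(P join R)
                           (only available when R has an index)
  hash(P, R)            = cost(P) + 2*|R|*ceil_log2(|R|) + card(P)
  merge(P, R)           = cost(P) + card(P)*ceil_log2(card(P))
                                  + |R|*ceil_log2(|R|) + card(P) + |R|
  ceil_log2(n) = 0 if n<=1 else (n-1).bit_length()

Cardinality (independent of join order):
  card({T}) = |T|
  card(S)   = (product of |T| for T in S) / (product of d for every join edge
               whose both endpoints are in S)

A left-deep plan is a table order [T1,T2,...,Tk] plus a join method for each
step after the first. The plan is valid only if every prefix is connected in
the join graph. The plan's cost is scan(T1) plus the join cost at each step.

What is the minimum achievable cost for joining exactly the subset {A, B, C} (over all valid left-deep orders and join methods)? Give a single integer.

2310

Selinger DP over subsets of {A,B,C}:
  {A}: scan cost=150, card=150
  {B}: scan cost=120, card=120
  {C}: scan cost=50, card=50
  {AB}: card=360; try (B,nl_idx)→1560, (B,hash)→1980, (A,merge)→2430, (B,merge)→2460, (A,hash)→2640, (A,nl)→18120 …(+1); best=1560 via (B,nl_idx)
  {AC}: card=150; try (C,hash)→900, (A,merge)→1750, (C,merge)→1850, (A,hash)→2500, (A,nl)→7550, (C,nl)→7650; best=900 via (C,hash)
  {ABC}: card=360; try (B,nl_idx)→2310, (C,hash)→2520, (B,hash)→2730, (B,merge)→3210, (C,merge)→5510, (B,nl)→18900 …(+1); best=2310 via (B,nl_idx)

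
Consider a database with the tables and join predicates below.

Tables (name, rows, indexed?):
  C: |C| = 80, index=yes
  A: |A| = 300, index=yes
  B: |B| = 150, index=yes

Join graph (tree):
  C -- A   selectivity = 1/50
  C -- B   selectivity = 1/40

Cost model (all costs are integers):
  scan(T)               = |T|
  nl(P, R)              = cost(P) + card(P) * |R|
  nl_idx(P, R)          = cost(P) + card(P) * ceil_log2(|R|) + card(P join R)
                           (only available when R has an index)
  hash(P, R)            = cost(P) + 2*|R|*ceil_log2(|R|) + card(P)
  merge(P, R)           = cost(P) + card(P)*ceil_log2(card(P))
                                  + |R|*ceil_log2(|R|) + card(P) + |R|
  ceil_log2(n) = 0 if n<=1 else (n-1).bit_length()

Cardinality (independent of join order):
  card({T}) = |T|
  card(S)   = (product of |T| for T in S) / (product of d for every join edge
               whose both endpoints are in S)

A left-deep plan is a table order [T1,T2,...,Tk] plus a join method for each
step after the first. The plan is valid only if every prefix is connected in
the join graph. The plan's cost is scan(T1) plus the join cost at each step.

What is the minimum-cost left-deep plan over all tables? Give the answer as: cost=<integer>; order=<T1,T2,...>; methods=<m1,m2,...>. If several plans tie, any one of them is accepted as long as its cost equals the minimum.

Selinger DP (subsets sized 1..n):
  {C}: scan cost=80, card=80
  {A}: scan cost=300, card=300
  {B}: scan cost=150, card=150
  {AC}: card=480; try (A,nl_idx)→1280, (C,hash)→1720, (C,nl_idx)→2880, (A,merge)→3720, (C,merge)→3940, (A,hash)→5560 …(+2); best=1280 via (A,nl_idx)
  {BC}: card=300; try (B,nl_idx)→1020, (C,hash)→1420, (C,nl_idx)→1500, (B,merge)→2070, (C,merge)→2140, (B,hash)→2560 …(+2); best=1020 via (B,nl_idx)
  {ABC}: card=1800; try (B,hash)→4160, (A,nl_idx)→5520, (A,hash)→6720, (B,nl_idx)→6920, (A,merge)→7020, (B,merge)→7430 …(+2); best=4160 via (B,hash)

cost=4160; order=C,A,B; methods=nl_idx,hash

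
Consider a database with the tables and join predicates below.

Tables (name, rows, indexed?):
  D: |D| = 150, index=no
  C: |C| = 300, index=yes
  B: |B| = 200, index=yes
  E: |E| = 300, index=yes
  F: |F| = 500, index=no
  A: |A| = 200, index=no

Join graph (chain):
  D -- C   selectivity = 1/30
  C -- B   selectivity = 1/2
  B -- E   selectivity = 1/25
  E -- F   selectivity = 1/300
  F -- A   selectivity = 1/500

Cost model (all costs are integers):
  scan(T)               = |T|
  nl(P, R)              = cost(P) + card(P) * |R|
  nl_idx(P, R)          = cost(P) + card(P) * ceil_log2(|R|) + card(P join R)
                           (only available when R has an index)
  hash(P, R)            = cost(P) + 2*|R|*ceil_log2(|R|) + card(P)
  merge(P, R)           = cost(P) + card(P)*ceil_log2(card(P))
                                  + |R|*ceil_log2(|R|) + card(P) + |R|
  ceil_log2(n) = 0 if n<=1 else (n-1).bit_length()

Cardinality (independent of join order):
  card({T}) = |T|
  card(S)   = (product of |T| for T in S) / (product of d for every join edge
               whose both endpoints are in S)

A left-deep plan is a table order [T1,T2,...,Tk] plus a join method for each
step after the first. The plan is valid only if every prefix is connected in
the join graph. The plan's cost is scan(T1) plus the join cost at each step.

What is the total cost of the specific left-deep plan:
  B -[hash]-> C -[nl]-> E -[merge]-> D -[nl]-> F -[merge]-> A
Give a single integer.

985208950

step 1: scan B: cost=200, card=200
step 2: join C via hash
    card(P join C) = 200*300/(2) = 30000
    cost = 200 + 2*300*9 + 200 = 5800
step 3: join E via nl
    card(P join E) = 30000*300/(25) = 360000
    cost = 5800 + 30000*300 = 9005800
step 4: join D via merge
    card(P join D) = 360000*150/(30) = 1800000
    cost = 9005800 + 360000*19 + 150*8 + 360000 + 150 = 16207150
step 5: join F via nl
    card(P join F) = 1800000*500/(300) = 3000000
    cost = 16207150 + 1800000*500 = 916207150
step 6: join A via merge
    card(P join A) = 3000000*200/(500) = 1200000
    cost = 916207150 + 3000000*22 + 200*8 + 3000000 + 200 = 985208950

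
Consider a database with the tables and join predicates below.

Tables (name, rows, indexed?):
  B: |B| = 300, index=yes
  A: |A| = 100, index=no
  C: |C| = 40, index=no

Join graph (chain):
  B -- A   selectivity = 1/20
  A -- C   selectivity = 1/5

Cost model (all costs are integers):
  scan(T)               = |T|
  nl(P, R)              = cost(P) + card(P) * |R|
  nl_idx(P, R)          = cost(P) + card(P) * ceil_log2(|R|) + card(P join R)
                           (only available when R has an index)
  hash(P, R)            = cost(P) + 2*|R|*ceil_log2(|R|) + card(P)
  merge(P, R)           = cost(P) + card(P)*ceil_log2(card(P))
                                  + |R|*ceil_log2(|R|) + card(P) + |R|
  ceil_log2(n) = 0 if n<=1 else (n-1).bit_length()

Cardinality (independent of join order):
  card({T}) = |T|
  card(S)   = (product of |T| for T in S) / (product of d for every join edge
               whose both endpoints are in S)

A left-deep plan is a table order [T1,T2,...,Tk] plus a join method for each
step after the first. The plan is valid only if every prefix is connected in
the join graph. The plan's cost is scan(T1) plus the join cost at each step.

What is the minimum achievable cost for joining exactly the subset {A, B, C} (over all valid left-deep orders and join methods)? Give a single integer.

3980

Selinger DP over subsets of {A,B,C}:
  {B}: scan cost=300, card=300
  {A}: scan cost=100, card=100
  {C}: scan cost=40, card=40
  {AB}: card=1500; try (A,hash)→2000, (B,nl_idx)→2500, (B,merge)→3900, (A,merge)→4100, (B,hash)→5600, (B,nl)→30100 …(+1); best=2000 via (A,hash)
  {AC}: card=800; try (C,hash)→680, (A,merge)→1120, (C,merge)→1180, (A,hash)→1480, (A,nl)→4040, (C,nl)→4100; best=680 via (C,hash)
  {ABC}: card=12000; try (C,hash)→3980, (B,hash)→6880, (B,merge)→12480, (B,nl_idx)→19880, (C,merge)→20280, (C,nl)→62000 …(+1); best=3980 via (C,hash)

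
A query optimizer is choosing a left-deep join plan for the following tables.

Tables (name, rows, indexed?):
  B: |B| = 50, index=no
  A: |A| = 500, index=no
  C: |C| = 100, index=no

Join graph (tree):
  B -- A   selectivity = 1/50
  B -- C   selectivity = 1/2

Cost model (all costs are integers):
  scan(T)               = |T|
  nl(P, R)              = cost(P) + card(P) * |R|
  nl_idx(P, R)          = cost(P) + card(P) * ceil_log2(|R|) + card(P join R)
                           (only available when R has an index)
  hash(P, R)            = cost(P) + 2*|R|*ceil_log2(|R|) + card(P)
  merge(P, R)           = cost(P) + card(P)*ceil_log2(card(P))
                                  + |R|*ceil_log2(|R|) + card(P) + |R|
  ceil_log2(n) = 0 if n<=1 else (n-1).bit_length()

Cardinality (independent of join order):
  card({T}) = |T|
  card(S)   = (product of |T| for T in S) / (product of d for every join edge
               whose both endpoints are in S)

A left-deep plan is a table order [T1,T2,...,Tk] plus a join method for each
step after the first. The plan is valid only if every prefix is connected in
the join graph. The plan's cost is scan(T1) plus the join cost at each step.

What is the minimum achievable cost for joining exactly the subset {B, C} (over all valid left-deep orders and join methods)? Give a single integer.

Selinger DP over subsets of {B,C}:
  {B}: scan cost=50, card=50
  {C}: scan cost=100, card=100
  {BC}: card=2500; try (B,hash)→800, (C,merge)→1200, (B,merge)→1250, (C,hash)→1500, (C,nl)→5050, (B,nl)→5100; best=800 via (B,hash)

800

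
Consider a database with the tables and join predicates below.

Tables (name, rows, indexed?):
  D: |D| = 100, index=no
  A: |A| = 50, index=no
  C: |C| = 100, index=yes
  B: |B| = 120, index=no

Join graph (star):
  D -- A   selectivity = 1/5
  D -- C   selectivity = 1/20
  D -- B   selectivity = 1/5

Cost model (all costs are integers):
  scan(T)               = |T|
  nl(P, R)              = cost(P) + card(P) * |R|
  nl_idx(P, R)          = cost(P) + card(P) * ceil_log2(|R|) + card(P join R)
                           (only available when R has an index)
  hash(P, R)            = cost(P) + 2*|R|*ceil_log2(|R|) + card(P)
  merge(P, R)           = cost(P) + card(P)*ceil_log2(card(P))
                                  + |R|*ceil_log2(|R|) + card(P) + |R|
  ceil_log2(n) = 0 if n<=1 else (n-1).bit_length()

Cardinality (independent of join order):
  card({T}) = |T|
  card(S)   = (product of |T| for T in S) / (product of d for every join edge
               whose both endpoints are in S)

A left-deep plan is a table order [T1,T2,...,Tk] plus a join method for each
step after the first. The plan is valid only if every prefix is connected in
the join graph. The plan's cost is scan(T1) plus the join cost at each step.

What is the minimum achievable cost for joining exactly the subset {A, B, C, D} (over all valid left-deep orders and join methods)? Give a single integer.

9080

Selinger DP over subsets of {A,B,C,D}:
  {D}: scan cost=100, card=100
  {A}: scan cost=50, card=50
  {C}: scan cost=100, card=100
  {B}: scan cost=120, card=120
  {AD}: card=1000; try (A,hash)→800, (D,merge)→1200, (A,merge)→1250, (D,hash)→1500, (D,nl)→5050, (A,nl)→5100; best=800 via (A,hash)
  {CD}: card=500; try (C,nl_idx)→1300, (D,hash)→1600, (C,hash)→1600, (D,merge)→1700, (C,merge)→1700, (D,nl)→10100 …(+1); best=1300 via (C,nl_idx)
  {BD}: card=2400; try (D,hash)→1640, (B,merge)→1860, (D,merge)→1880, (B,hash)→1880, (B,nl)→12100, (D,nl)→12120; best=1640 via (D,hash)
  {ACD}: card=5000; try (A,hash)→2400, (C,hash)→3200, (A,merge)→6650, (C,merge)→12600, (C,nl_idx)→12800, (A,nl)→26300 …(+1); best=2400 via (A,hash)
  {ABD}: card=24000; try (B,hash)→3480, (A,hash)→4640, (B,merge)→12760, (A,merge)→33190, (B,nl)→120800, (A,nl)→121640; best=3480 via (B,hash)
  {BCD}: card=12000; try (B,hash)→3480, (C,hash)→5440, (B,merge)→7260, (C,nl_idx)→30440, (C,merge)→33640, (B,nl)→61300 …(+1); best=3480 via (B,hash)
  {ABCD}: card=120000; try (B,hash)→9080, (A,hash)→16080, (C,hash)→28880, (B,merge)→73360, (A,merge)→183830, (C,nl_idx)→291480 …(+4); best=9080 via (B,hash)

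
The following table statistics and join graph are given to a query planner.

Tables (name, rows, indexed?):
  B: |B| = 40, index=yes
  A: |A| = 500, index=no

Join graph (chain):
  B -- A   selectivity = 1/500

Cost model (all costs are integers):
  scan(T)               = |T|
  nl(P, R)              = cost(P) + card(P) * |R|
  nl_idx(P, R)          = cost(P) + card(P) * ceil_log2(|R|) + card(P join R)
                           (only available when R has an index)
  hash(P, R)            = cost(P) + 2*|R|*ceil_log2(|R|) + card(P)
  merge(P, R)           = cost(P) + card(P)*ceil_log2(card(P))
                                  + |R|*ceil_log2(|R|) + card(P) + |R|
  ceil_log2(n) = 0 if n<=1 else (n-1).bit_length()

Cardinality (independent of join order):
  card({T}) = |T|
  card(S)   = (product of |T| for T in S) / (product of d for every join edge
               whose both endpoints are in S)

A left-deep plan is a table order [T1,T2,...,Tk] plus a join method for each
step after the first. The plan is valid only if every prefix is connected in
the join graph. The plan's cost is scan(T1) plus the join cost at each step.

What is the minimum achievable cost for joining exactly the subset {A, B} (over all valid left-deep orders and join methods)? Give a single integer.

Selinger DP over subsets of {A,B}:
  {B}: scan cost=40, card=40
  {A}: scan cost=500, card=500
  {AB}: card=40; try (B,hash)→1480, (B,nl_idx)→3540, (A,merge)→5320, (B,merge)→5780, (A,hash)→9080, (A,nl)→20040 …(+1); best=1480 via (B,hash)

1480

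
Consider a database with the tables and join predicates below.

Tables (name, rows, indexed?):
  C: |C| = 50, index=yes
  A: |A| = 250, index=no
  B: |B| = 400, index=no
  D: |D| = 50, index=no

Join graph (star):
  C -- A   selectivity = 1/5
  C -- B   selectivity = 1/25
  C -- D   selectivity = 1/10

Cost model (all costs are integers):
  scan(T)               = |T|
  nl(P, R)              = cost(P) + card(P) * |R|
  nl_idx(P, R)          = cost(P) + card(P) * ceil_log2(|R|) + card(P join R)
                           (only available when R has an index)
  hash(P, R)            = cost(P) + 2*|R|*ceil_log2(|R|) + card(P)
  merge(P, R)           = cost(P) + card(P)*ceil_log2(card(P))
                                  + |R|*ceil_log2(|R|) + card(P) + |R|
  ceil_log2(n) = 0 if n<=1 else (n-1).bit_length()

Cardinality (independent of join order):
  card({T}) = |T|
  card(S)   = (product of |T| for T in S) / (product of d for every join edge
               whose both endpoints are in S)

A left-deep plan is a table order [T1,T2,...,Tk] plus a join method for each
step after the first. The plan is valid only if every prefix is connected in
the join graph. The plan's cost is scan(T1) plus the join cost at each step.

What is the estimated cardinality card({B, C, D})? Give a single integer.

4000

Tables in S: B(400), C(50), D(50)
Edges inside S: C-B(d=25), C-D(d=10)
numerator = 400 * 50 * 50 = 1000000
denominator = 25 * 10 = 250
card(S) = 1000000 / 250 = 4000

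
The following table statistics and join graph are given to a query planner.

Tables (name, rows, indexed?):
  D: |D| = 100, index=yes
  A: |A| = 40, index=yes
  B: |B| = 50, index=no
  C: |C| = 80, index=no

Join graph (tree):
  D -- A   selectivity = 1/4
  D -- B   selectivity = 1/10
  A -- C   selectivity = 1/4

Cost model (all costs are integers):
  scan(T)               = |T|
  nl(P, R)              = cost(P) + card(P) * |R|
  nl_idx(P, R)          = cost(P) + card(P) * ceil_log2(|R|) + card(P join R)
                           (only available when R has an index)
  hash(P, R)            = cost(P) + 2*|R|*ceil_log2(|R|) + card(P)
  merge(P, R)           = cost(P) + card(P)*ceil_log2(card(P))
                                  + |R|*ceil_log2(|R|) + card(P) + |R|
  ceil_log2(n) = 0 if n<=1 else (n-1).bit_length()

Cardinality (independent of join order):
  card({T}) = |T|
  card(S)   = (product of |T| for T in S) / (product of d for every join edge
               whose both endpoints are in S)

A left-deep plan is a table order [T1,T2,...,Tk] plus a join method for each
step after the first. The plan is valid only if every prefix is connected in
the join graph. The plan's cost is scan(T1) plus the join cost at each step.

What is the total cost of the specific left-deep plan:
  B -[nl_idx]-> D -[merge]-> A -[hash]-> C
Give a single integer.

12300

step 1: scan B: cost=50, card=50
step 2: join D via nl_idx
    card(P join D) = 50*100/(10) = 500
    cost = 50 + 50*7 + 500 = 900
step 3: join A via merge
    card(P join A) = 500*40/(4) = 5000
    cost = 900 + 500*9 + 40*6 + 500 + 40 = 6180
step 4: join C via hash
    card(P join C) = 5000*80/(4) = 100000
    cost = 6180 + 2*80*7 + 5000 = 12300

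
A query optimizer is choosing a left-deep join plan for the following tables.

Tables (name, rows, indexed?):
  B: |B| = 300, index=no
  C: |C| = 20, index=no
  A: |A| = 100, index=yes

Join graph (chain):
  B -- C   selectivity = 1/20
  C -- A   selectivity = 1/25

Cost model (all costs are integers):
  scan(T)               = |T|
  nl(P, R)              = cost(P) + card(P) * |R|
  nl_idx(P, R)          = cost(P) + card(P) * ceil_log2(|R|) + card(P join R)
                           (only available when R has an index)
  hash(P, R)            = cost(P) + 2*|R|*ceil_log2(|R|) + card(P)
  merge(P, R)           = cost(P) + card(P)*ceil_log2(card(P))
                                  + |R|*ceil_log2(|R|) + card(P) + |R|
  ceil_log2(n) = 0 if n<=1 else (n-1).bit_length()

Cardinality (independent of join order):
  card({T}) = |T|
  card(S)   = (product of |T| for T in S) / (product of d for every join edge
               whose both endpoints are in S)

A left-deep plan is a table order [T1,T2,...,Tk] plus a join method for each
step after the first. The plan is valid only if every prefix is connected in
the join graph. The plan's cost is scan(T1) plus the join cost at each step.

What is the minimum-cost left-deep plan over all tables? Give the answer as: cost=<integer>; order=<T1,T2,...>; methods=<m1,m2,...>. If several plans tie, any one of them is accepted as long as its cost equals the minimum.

Selinger DP (subsets sized 1..n):
  {B}: scan cost=300, card=300
  {C}: scan cost=20, card=20
  {A}: scan cost=100, card=100
  {BC}: card=300; try (C,hash)→800, (B,merge)→3140, (C,merge)→3420, (B,hash)→5440, (B,nl)→6020, (C,nl)→6300; best=800 via (C,hash)
  {AC}: card=80; try (A,nl_idx)→240, (C,hash)→400, (A,merge)→940, (C,merge)→1020, (A,hash)→1440, (A,nl)→2020 …(+1); best=240 via (A,nl_idx)
  {ABC}: card=1200; try (A,hash)→2500, (B,merge)→3880, (A,nl_idx)→4100, (A,merge)→4600, (B,hash)→5720, (B,nl)→24240 …(+1); best=2500 via (A,hash)

cost=2500; order=B,C,A; methods=hash,hash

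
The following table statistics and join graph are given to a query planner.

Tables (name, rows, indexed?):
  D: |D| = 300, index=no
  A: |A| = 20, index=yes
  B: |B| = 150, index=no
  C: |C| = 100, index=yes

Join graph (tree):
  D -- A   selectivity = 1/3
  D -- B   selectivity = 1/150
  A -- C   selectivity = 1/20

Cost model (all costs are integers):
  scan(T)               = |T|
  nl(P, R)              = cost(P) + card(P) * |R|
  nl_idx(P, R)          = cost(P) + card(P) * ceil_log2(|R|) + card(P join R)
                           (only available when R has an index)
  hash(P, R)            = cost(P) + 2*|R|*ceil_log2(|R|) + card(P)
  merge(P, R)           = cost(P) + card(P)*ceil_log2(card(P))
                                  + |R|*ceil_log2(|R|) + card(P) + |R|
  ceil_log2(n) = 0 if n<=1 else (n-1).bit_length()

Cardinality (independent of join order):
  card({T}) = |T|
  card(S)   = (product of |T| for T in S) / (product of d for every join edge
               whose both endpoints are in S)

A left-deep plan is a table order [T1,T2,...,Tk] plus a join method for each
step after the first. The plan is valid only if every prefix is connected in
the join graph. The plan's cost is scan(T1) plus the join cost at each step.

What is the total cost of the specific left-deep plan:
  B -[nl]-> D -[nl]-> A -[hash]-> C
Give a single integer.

54550

step 1: scan B: cost=150, card=150
step 2: join D via nl
    card(P join D) = 150*300/(150) = 300
    cost = 150 + 150*300 = 45150
step 3: join A via nl
    card(P join A) = 300*20/(3) = 2000
    cost = 45150 + 300*20 = 51150
step 4: join C via hash
    card(P join C) = 2000*100/(20) = 10000
    cost = 51150 + 2*100*7 + 2000 = 54550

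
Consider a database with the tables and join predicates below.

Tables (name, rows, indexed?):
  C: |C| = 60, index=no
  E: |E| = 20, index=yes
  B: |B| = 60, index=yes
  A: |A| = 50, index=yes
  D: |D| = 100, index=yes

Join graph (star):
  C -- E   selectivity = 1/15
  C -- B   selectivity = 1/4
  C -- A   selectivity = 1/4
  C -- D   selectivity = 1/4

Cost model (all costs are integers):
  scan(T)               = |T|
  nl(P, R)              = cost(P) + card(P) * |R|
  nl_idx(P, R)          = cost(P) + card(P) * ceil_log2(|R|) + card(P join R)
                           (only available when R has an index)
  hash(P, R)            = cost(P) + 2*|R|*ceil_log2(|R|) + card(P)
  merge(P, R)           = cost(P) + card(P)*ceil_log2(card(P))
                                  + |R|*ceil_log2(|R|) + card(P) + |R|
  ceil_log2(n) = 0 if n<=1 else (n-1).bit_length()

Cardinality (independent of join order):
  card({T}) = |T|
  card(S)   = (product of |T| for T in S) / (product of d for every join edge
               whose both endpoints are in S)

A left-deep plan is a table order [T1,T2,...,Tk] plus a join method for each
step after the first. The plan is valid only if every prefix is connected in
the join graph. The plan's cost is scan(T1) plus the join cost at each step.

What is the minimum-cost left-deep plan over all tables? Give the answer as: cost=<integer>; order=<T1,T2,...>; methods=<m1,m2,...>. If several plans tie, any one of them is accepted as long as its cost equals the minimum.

Selinger DP (subsets sized 1..n):
  {C}: scan cost=60, card=60
  {E}: scan cost=20, card=20
  {B}: scan cost=60, card=60
  {A}: scan cost=50, card=50
  {D}: scan cost=100, card=100
  {CE}: card=80; try (E,hash)→320, (E,nl_idx)→440, (C,merge)→560, (E,merge)→600, (C,hash)→760, (C,nl)→1220 …(+1); best=320 via (E,hash)
  {BC}: card=900; try (C,hash)→840, (B,hash)→840, (C,merge)→900, (B,merge)→900, (B,nl_idx)→1320, (C,nl)→3660 …(+1); best=840 via (C,hash)
  {AC}: card=750; try (A,hash)→720, (C,hash)→820, (C,merge)→820, (A,merge)→830, (A,nl_idx)→1170, (C,nl)→3050 …(+1); best=720 via (A,hash)
  {CD}: card=1500; try (C,hash)→920, (D,merge)→1280, (C,merge)→1320, (D,hash)→1520, (D,nl_idx)→1980, (D,nl)→6060 …(+1); best=920 via (C,hash)
  {BCE}: card=1200; try (B,hash)→1120, (B,merge)→1380, (E,hash)→1940, (B,nl_idx)→2000, (B,nl)→5120, (E,nl_idx)→6540 …(+2); best=1120 via (B,hash)
  {ACE}: card=1000; try (A,hash)→1000, (A,merge)→1310, (E,hash)→1670, (A,nl_idx)→1800, (A,nl)→4320, (E,nl_idx)→5470 …(+2); best=1000 via (A,hash)
  {CDE}: card=2000; try (D,merge)→1760, (D,hash)→1800, (E,hash)→2620, (D,nl_idx)→2880, (D,nl)→8320, (E,nl_idx)→10420 …(+2); best=1760 via (D,merge)
  {ABC}: card=11250; try (B,hash)→2190, (A,hash)→2340, (B,merge)→9390, (A,merge)→11090, (B,nl_idx)→16470, (A,nl_idx)→17490 …(+2); best=2190 via (B,hash)
  {BCD}: card=22500; try (D,hash)→3140, (B,hash)→3140, (D,merge)→11540, (B,merge)→19340, (D,nl_idx)→29640, (B,nl_idx)→32420 …(+2); best=3140 via (D,hash)
  {ACD}: card=18750; try (D,hash)→2870, (A,hash)→3020, (D,merge)→9770, (A,merge)→19270, (D,nl_idx)→24720, (A,nl_idx)→28670 …(+2); best=2870 via (D,hash)
  {ABCE}: card=15000; try (B,hash)→2720, (A,hash)→2920, (B,merge)→12420, (E,hash)→13640, (A,merge)→15870, (B,nl_idx)→22000 …(+6); best=2720 via (B,hash)
  {BCDE}: card=30000; try (D,hash)→3720, (B,hash)→4480, (D,merge)→16320, (E,hash)→25840, (B,merge)→26180, (D,nl_idx)→39520 …(+6); best=3720 via (D,hash)
  {ACDE}: card=25000; try (D,hash)→3400, (A,hash)→4360, (D,merge)→12800, (E,hash)→21820, (A,merge)→26110, (D,nl_idx)→33000 …(+6); best=3400 via (D,hash)
  {ABCD}: card=281250; try (D,hash)→14840, (B,hash)→22340, (A,hash)→26240, (D,merge)→171740, (B,merge)→303290, (D,nl_idx)→362190 …(+6); best=14840 via (D,hash)
  {ABCDE}: card=375000; try (D,hash)→19120, (B,hash)→29120, (A,hash)→34320, (D,merge)→228520, (E,hash)→296290, (B,merge)→403820 …(+10); best=19120 via (D,hash)

cost=19120; order=C,E,A,B,D; methods=hash,hash,hash,hash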